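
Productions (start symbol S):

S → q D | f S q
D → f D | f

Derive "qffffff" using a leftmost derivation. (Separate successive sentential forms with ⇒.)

S ⇒ qD   [S → q D]
qD ⇒ qfD   [D → f D]
qfD ⇒ qffD   [D → f D]
qffD ⇒ qfffD   [D → f D]
qfffD ⇒ qffffD   [D → f D]
qffffD ⇒ qfffffD   [D → f D]
qfffffD ⇒ qffffff   [D → f]

S ⇒ qD ⇒ qfD ⇒ qffD ⇒ qfffD ⇒ qffffD ⇒ qfffffD ⇒ qffffff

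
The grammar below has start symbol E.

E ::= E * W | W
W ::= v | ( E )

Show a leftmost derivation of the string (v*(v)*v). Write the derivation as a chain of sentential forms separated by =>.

E => W   [E ::= W]
W => (E)   [W ::= ( E )]
(E) => (E*W)   [E ::= E * W]
(E*W) => (E*W*W)   [E ::= E * W]
(E*W*W) => (W*W*W)   [E ::= W]
(W*W*W) => (v*W*W)   [W ::= v]
(v*W*W) => (v*(E)*W)   [W ::= ( E )]
(v*(E)*W) => (v*(W)*W)   [E ::= W]
(v*(W)*W) => (v*(v)*W)   [W ::= v]
(v*(v)*W) => (v*(v)*v)   [W ::= v]

E => W => (E) => (E*W) => (E*W*W) => (W*W*W) => (v*W*W) => (v*(E)*W) => (v*(W)*W) => (v*(v)*W) => (v*(v)*v)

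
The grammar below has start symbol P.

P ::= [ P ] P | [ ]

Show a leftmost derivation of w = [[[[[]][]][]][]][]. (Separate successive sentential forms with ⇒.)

P ⇒ [P]P   [P ::= [ P ] P]
[P]P ⇒ [[P]P]P   [P ::= [ P ] P]
[[P]P]P ⇒ [[[P]P]P]P   [P ::= [ P ] P]
[[[P]P]P]P ⇒ [[[[P]P]P]P]P   [P ::= [ P ] P]
[[[[P]P]P]P]P ⇒ [[[[[]]P]P]P]P   [P ::= [ ]]
[[[[[]]P]P]P]P ⇒ [[[[[]][]]P]P]P   [P ::= [ ]]
[[[[[]][]]P]P]P ⇒ [[[[[]][]][]]P]P   [P ::= [ ]]
[[[[[]][]][]]P]P ⇒ [[[[[]][]][]][]]P   [P ::= [ ]]
[[[[[]][]][]][]]P ⇒ [[[[[]][]][]][]][]   [P ::= [ ]]

P ⇒ [P]P ⇒ [[P]P]P ⇒ [[[P]P]P]P ⇒ [[[[P]P]P]P]P ⇒ [[[[[]]P]P]P]P ⇒ [[[[[]][]]P]P]P ⇒ [[[[[]][]][]]P]P ⇒ [[[[[]][]][]][]]P ⇒ [[[[[]][]][]][]][]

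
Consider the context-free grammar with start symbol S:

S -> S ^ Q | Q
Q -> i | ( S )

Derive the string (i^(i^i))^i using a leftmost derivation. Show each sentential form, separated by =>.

S => S^Q => Q^Q => (S)^Q => (S^Q)^Q => (Q^Q)^Q => (i^Q)^Q => (i^(S))^Q => (i^(S^Q))^Q => (i^(Q^Q))^Q => (i^(i^Q))^Q => (i^(i^i))^Q => (i^(i^i))^i

S => S^Q   [S -> S ^ Q]
S^Q => Q^Q   [S -> Q]
Q^Q => (S)^Q   [Q -> ( S )]
(S)^Q => (S^Q)^Q   [S -> S ^ Q]
(S^Q)^Q => (Q^Q)^Q   [S -> Q]
(Q^Q)^Q => (i^Q)^Q   [Q -> i]
(i^Q)^Q => (i^(S))^Q   [Q -> ( S )]
(i^(S))^Q => (i^(S^Q))^Q   [S -> S ^ Q]
(i^(S^Q))^Q => (i^(Q^Q))^Q   [S -> Q]
(i^(Q^Q))^Q => (i^(i^Q))^Q   [Q -> i]
(i^(i^Q))^Q => (i^(i^i))^Q   [Q -> i]
(i^(i^i))^Q => (i^(i^i))^i   [Q -> i]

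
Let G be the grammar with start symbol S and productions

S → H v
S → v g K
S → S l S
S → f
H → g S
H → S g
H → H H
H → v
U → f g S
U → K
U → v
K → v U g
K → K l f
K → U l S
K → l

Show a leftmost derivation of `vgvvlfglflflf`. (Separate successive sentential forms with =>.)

S => SlS   [S → S l S]
SlS => SlSlS   [S → S l S]
SlSlS => SlSlSlS   [S → S l S]
SlSlSlS => vgKlSlSlS   [S → v g K]
vgKlSlSlS => vgvUglSlSlS   [K → v U g]
vgvUglSlSlS => vgvKglSlSlS   [U → K]
vgvKglSlSlS => vgvUlSglSlSlS   [K → U l S]
vgvUlSglSlSlS => vgvvlSglSlSlS   [U → v]
vgvvlSglSlSlS => vgvvlfglSlSlS   [S → f]
vgvvlfglSlSlS => vgvvlfglflSlS   [S → f]
vgvvlfglflSlS => vgvvlfglflflS   [S → f]
vgvvlfglflflS => vgvvlfglflflf   [S → f]

S=>SlS=>SlSlS=>SlSlSlS=>vgKlSlSlS=>vgvUglSlSlS=>vgvKglSlSlS=>vgvUlSglSlSlS=>vgvvlSglSlSlS=>vgvvlfglSlSlS=>vgvvlfglflSlS=>vgvvlfglflflS=>vgvvlfglflflf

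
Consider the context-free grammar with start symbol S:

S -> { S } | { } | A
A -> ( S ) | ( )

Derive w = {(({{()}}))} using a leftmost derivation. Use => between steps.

S => {S}   [S -> { S }]
{S} => {A}   [S -> A]
{A} => {(S)}   [A -> ( S )]
{(S)} => {(A)}   [S -> A]
{(A)} => {((S))}   [A -> ( S )]
{((S))} => {(({S}))}   [S -> { S }]
{(({S}))} => {(({{S}}))}   [S -> { S }]
{(({{S}}))} => {(({{A}}))}   [S -> A]
{(({{A}}))} => {(({{()}}))}   [A -> ( )]

S => {S} => {A} => {(S)} => {(A)} => {((S))} => {(({S}))} => {(({{S}}))} => {(({{A}}))} => {(({{()}}))}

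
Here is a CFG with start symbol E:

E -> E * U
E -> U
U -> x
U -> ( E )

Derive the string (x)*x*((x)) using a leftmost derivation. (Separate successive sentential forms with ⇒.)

E ⇒ E*U ⇒ E*U*U ⇒ U*U*U ⇒ (E)*U*U ⇒ (U)*U*U ⇒ (x)*U*U ⇒ (x)*x*U ⇒ (x)*x*(E) ⇒ (x)*x*(U) ⇒ (x)*x*((E)) ⇒ (x)*x*((U)) ⇒ (x)*x*((x))

E ⇒ E*U   [E -> E * U]
E*U ⇒ E*U*U   [E -> E * U]
E*U*U ⇒ U*U*U   [E -> U]
U*U*U ⇒ (E)*U*U   [U -> ( E )]
(E)*U*U ⇒ (U)*U*U   [E -> U]
(U)*U*U ⇒ (x)*U*U   [U -> x]
(x)*U*U ⇒ (x)*x*U   [U -> x]
(x)*x*U ⇒ (x)*x*(E)   [U -> ( E )]
(x)*x*(E) ⇒ (x)*x*(U)   [E -> U]
(x)*x*(U) ⇒ (x)*x*((E))   [U -> ( E )]
(x)*x*((E)) ⇒ (x)*x*((U))   [E -> U]
(x)*x*((U)) ⇒ (x)*x*((x))   [U -> x]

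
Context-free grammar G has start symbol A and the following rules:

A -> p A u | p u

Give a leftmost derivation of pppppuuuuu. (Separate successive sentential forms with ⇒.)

A⇒pAu⇒ppAuu⇒pppAuuu⇒ppppAuuuu⇒pppppuuuuu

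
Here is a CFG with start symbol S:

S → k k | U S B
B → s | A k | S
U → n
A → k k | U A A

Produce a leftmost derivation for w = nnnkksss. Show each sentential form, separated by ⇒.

S ⇒ USB   [S → U S B]
USB ⇒ nSB   [U → n]
nSB ⇒ nUSBB   [S → U S B]
nUSBB ⇒ nnSBB   [U → n]
nnSBB ⇒ nnUSBBB   [S → U S B]
nnUSBBB ⇒ nnnSBBB   [U → n]
nnnSBBB ⇒ nnnkkBBB   [S → k k]
nnnkkBBB ⇒ nnnkksBB   [B → s]
nnnkksBB ⇒ nnnkkssB   [B → s]
nnnkkssB ⇒ nnnkksss   [B → s]

S ⇒ USB ⇒ nSB ⇒ nUSBB ⇒ nnSBB ⇒ nnUSBBB ⇒ nnnSBBB ⇒ nnnkkBBB ⇒ nnnkksBB ⇒ nnnkkssB ⇒ nnnkksss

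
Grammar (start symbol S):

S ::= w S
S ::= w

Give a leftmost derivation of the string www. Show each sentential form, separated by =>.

S => wS   [S ::= w S]
wS => wwS   [S ::= w S]
wwS => www   [S ::= w]

S => wS => wwS => www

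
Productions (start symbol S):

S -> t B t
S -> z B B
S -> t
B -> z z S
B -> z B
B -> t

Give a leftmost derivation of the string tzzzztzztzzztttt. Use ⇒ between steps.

S ⇒ tBt ⇒ tzBt ⇒ tzzBt ⇒ tzzzzSt ⇒ tzzzztBtt ⇒ tzzzztzzStt ⇒ tzzzztzztBttt ⇒ tzzzztzztzBttt ⇒ tzzzztzztzzzSttt ⇒ tzzzztzztzzztttt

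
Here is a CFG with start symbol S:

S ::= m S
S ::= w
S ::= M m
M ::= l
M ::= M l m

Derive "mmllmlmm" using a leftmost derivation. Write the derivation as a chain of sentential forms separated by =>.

S => mS => mmS => mmMm => mmMlmm => mmMlmlmm => mmllmlmm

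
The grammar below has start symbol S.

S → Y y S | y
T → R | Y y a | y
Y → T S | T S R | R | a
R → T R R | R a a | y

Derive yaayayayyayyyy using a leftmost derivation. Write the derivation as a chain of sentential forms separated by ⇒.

S ⇒ YyS ⇒ RyS ⇒ RaayS ⇒ yaayS ⇒ yaayYyS ⇒ yaayTSRyS ⇒ yaayYyaSRyS ⇒ yaayTSyaSRyS ⇒ yaayYyaSyaSRyS ⇒ yaayayaSyaSRyS ⇒ yaayayayyaSRyS ⇒ yaayayayyayRyS ⇒ yaayayayyayyyS ⇒ yaayayayyayyyy

S ⇒ YyS   [S → Y y S]
YyS ⇒ RyS   [Y → R]
RyS ⇒ RaayS   [R → R a a]
RaayS ⇒ yaayS   [R → y]
yaayS ⇒ yaayYyS   [S → Y y S]
yaayYyS ⇒ yaayTSRyS   [Y → T S R]
yaayTSRyS ⇒ yaayYyaSRyS   [T → Y y a]
yaayYyaSRyS ⇒ yaayTSyaSRyS   [Y → T S]
yaayTSyaSRyS ⇒ yaayYyaSyaSRyS   [T → Y y a]
yaayYyaSyaSRyS ⇒ yaayayaSyaSRyS   [Y → a]
yaayayaSyaSRyS ⇒ yaayayayyaSRyS   [S → y]
yaayayayyaSRyS ⇒ yaayayayyayRyS   [S → y]
yaayayayyayRyS ⇒ yaayayayyayyyS   [R → y]
yaayayayyayyyS ⇒ yaayayayyayyyy   [S → y]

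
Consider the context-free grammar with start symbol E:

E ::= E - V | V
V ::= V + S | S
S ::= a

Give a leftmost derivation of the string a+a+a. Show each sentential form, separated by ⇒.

E ⇒ V   [E ::= V]
V ⇒ V+S   [V ::= V + S]
V+S ⇒ V+S+S   [V ::= V + S]
V+S+S ⇒ S+S+S   [V ::= S]
S+S+S ⇒ a+S+S   [S ::= a]
a+S+S ⇒ a+a+S   [S ::= a]
a+a+S ⇒ a+a+a   [S ::= a]

E ⇒ V ⇒ V+S ⇒ V+S+S ⇒ S+S+S ⇒ a+S+S ⇒ a+a+S ⇒ a+a+a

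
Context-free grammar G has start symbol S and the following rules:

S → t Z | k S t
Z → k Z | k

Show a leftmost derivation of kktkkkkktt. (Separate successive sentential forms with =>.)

S => kSt   [S → k S t]
kSt => kkStt   [S → k S t]
kkStt => kktZtt   [S → t Z]
kktZtt => kktkZtt   [Z → k Z]
kktkZtt => kktkkZtt   [Z → k Z]
kktkkZtt => kktkkkZtt   [Z → k Z]
kktkkkZtt => kktkkkkZtt   [Z → k Z]
kktkkkkZtt => kktkkkkktt   [Z → k]

S => kSt => kkStt => kktZtt => kktkZtt => kktkkZtt => kktkkkZtt => kktkkkkZtt => kktkkkkktt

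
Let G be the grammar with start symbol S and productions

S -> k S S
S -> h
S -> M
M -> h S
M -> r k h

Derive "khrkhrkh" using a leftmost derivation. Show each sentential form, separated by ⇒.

S ⇒ kSS ⇒ kMS ⇒ khSS ⇒ khMS ⇒ khrkhS ⇒ khrkhM ⇒ khrkhrkh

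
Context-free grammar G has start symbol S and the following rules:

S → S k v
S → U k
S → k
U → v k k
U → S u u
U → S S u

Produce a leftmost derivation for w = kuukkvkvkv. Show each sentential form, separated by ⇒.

S ⇒ Skv   [S → S k v]
Skv ⇒ Skvkv   [S → S k v]
Skvkv ⇒ Skvkvkv   [S → S k v]
Skvkvkv ⇒ Ukkvkvkv   [S → U k]
Ukkvkvkv ⇒ Suukkvkvkv   [U → S u u]
Suukkvkvkv ⇒ kuukkvkvkv   [S → k]

S ⇒ Skv ⇒ Skvkv ⇒ Skvkvkv ⇒ Ukkvkvkv ⇒ Suukkvkvkv ⇒ kuukkvkvkv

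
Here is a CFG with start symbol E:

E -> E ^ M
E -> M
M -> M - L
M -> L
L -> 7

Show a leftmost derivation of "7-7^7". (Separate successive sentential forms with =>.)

E => E^M => M^M => M-L^M => L-L^M => 7-L^M => 7-7^M => 7-7^L => 7-7^7

E => E^M   [E -> E ^ M]
E^M => M^M   [E -> M]
M^M => M-L^M   [M -> M - L]
M-L^M => L-L^M   [M -> L]
L-L^M => 7-L^M   [L -> 7]
7-L^M => 7-7^M   [L -> 7]
7-7^M => 7-7^L   [M -> L]
7-7^L => 7-7^7   [L -> 7]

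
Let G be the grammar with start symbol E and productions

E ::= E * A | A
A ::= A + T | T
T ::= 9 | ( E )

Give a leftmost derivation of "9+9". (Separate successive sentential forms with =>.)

E => A => A+T => T+T => 9+T => 9+9

E => A   [E ::= A]
A => A+T   [A ::= A + T]
A+T => T+T   [A ::= T]
T+T => 9+T   [T ::= 9]
9+T => 9+9   [T ::= 9]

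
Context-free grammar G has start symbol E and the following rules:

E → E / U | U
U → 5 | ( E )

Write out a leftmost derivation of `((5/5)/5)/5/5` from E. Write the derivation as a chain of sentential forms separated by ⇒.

E⇒E/U⇒E/U/U⇒U/U/U⇒(E)/U/U⇒(E/U)/U/U⇒(U/U)/U/U⇒((E)/U)/U/U⇒((E/U)/U)/U/U⇒((U/U)/U)/U/U⇒((5/U)/U)/U/U⇒((5/5)/U)/U/U⇒((5/5)/5)/U/U⇒((5/5)/5)/5/U⇒((5/5)/5)/5/5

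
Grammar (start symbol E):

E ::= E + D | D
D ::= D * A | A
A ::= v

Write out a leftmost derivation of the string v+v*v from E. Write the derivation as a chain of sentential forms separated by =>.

E => E+D   [E ::= E + D]
E+D => D+D   [E ::= D]
D+D => A+D   [D ::= A]
A+D => v+D   [A ::= v]
v+D => v+D*A   [D ::= D * A]
v+D*A => v+A*A   [D ::= A]
v+A*A => v+v*A   [A ::= v]
v+v*A => v+v*v   [A ::= v]

E => E+D => D+D => A+D => v+D => v+D*A => v+A*A => v+v*A => v+v*v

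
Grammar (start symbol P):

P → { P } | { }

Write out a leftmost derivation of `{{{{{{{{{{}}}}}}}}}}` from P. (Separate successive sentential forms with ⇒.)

P ⇒ {P} ⇒ {{P}} ⇒ {{{P}}} ⇒ {{{{P}}}} ⇒ {{{{{P}}}}} ⇒ {{{{{{P}}}}}} ⇒ {{{{{{{P}}}}}}} ⇒ {{{{{{{{P}}}}}}}} ⇒ {{{{{{{{{P}}}}}}}}} ⇒ {{{{{{{{{{}}}}}}}}}}

P ⇒ {P}   [P → { P }]
{P} ⇒ {{P}}   [P → { P }]
{{P}} ⇒ {{{P}}}   [P → { P }]
{{{P}}} ⇒ {{{{P}}}}   [P → { P }]
{{{{P}}}} ⇒ {{{{{P}}}}}   [P → { P }]
{{{{{P}}}}} ⇒ {{{{{{P}}}}}}   [P → { P }]
{{{{{{P}}}}}} ⇒ {{{{{{{P}}}}}}}   [P → { P }]
{{{{{{{P}}}}}}} ⇒ {{{{{{{{P}}}}}}}}   [P → { P }]
{{{{{{{{P}}}}}}}} ⇒ {{{{{{{{{P}}}}}}}}}   [P → { P }]
{{{{{{{{{P}}}}}}}}} ⇒ {{{{{{{{{{}}}}}}}}}}   [P → { }]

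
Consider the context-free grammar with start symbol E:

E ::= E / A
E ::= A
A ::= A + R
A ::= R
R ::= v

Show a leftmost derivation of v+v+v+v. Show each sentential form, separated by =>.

E => A => A+R => A+R+R => A+R+R+R => R+R+R+R => v+R+R+R => v+v+R+R => v+v+v+R => v+v+v+v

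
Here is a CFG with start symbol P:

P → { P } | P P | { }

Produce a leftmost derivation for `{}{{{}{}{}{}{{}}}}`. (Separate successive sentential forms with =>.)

P => PP   [P → P P]
PP => {}P   [P → { }]
{}P => {}{P}   [P → { P }]
{}{P} => {}{{P}}   [P → { P }]
{}{{P}} => {}{{PP}}   [P → P P]
{}{{PP}} => {}{{PPP}}   [P → P P]
{}{{PPP}} => {}{{PPPP}}   [P → P P]
{}{{PPPP}} => {}{{PPPPP}}   [P → P P]
{}{{PPPPP}} => {}{{{}PPPP}}   [P → { }]
{}{{{}PPPP}} => {}{{{}{}PPP}}   [P → { }]
{}{{{}{}PPP}} => {}{{{}{}{}PP}}   [P → { }]
{}{{{}{}{}PP}} => {}{{{}{}{}{}P}}   [P → { }]
{}{{{}{}{}{}P}} => {}{{{}{}{}{}{P}}}   [P → { P }]
{}{{{}{}{}{}{P}}} => {}{{{}{}{}{}{{}}}}   [P → { }]

P => PP => {}P => {}{P} => {}{{P}} => {}{{PP}} => {}{{PPP}} => {}{{PPPP}} => {}{{PPPPP}} => {}{{{}PPPP}} => {}{{{}{}PPP}} => {}{{{}{}{}PP}} => {}{{{}{}{}{}P}} => {}{{{}{}{}{}{P}}} => {}{{{}{}{}{}{{}}}}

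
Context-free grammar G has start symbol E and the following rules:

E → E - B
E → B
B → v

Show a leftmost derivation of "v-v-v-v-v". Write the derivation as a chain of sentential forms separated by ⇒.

E ⇒ E-B   [E → E - B]
E-B ⇒ E-B-B   [E → E - B]
E-B-B ⇒ E-B-B-B   [E → E - B]
E-B-B-B ⇒ E-B-B-B-B   [E → E - B]
E-B-B-B-B ⇒ B-B-B-B-B   [E → B]
B-B-B-B-B ⇒ v-B-B-B-B   [B → v]
v-B-B-B-B ⇒ v-v-B-B-B   [B → v]
v-v-B-B-B ⇒ v-v-v-B-B   [B → v]
v-v-v-B-B ⇒ v-v-v-v-B   [B → v]
v-v-v-v-B ⇒ v-v-v-v-v   [B → v]

E ⇒ E-B ⇒ E-B-B ⇒ E-B-B-B ⇒ E-B-B-B-B ⇒ B-B-B-B-B ⇒ v-B-B-B-B ⇒ v-v-B-B-B ⇒ v-v-v-B-B ⇒ v-v-v-v-B ⇒ v-v-v-v-v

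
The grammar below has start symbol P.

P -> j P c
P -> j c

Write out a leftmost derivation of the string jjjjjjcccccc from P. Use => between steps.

P => jPc   [P -> j P c]
jPc => jjPcc   [P -> j P c]
jjPcc => jjjPccc   [P -> j P c]
jjjPccc => jjjjPcccc   [P -> j P c]
jjjjPcccc => jjjjjPccccc   [P -> j P c]
jjjjjPccccc => jjjjjjcccccc   [P -> j c]

P => jPc => jjPcc => jjjPccc => jjjjPcccc => jjjjjPccccc => jjjjjjcccccc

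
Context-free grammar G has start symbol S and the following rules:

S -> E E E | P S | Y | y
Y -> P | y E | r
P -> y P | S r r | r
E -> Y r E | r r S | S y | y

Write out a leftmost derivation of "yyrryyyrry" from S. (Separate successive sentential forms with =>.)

S => PS => SrrS => EEErrS => YrEEErrS => yErEEErrS => yyrEEErrS => yyrSyEErrS => yyrYyEErrS => yyrryEErrS => yyrryyErrS => yyrryyyrrS => yyrryyyrry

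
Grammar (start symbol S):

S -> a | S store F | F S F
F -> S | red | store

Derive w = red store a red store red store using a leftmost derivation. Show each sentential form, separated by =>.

S => F S F   [S -> F S F]
F S F => red S F   [F -> red]
red S F => red S store F F   [S -> S store F]
red S store F F => red F S F store F F   [S -> F S F]
red F S F store F F => red store S F store F F   [F -> store]
red store S F store F F => red store a F store F F   [S -> a]
red store a F store F F => red store a red store F F   [F -> red]
red store a red store F F => red store a red store red F   [F -> red]
red store a red store red F => red store a red store red store   [F -> store]

S => F S F => red S F => red S store F F => red F S F store F F => red store S F store F F => red store a F store F F => red store a red store F F => red store a red store red F => red store a red store red store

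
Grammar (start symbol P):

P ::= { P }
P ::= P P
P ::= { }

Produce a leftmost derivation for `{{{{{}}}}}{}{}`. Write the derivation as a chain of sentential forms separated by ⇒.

P ⇒ PP   [P ::= P P]
PP ⇒ {P}P   [P ::= { P }]
{P}P ⇒ {{P}}P   [P ::= { P }]
{{P}}P ⇒ {{{P}}}P   [P ::= { P }]
{{{P}}}P ⇒ {{{{P}}}}P   [P ::= { P }]
{{{{P}}}}P ⇒ {{{{{}}}}}P   [P ::= { }]
{{{{{}}}}}P ⇒ {{{{{}}}}}PP   [P ::= P P]
{{{{{}}}}}PP ⇒ {{{{{}}}}}{}P   [P ::= { }]
{{{{{}}}}}{}P ⇒ {{{{{}}}}}{}{}   [P ::= { }]

P⇒PP⇒{P}P⇒{{P}}P⇒{{{P}}}P⇒{{{{P}}}}P⇒{{{{{}}}}}P⇒{{{{{}}}}}PP⇒{{{{{}}}}}{}P⇒{{{{{}}}}}{}{}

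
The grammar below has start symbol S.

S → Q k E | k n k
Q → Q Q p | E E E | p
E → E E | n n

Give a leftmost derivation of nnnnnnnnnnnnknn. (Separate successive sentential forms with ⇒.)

S ⇒ QkE ⇒ EEEkE ⇒ nnEEkE ⇒ nnEEEkE ⇒ nnEEEEkE ⇒ nnEEEEEkE ⇒ nnnnEEEEkE ⇒ nnnnnnEEEkE ⇒ nnnnnnnnEEkE ⇒ nnnnnnnnnnEkE ⇒ nnnnnnnnnnnnkE ⇒ nnnnnnnnnnnnknn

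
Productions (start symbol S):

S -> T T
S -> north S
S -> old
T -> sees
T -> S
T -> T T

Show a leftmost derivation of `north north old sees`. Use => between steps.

S => north S => north north S => north north T T => north north S T => north north old T => north north old sees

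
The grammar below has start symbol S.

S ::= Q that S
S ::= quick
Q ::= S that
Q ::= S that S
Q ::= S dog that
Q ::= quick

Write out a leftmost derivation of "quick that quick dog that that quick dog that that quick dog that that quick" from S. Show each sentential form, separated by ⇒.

S ⇒ Q that S   [S ::= Q that S]
Q that S ⇒ S dog that that S   [Q ::= S dog that]
S dog that that S ⇒ Q that S dog that that S   [S ::= Q that S]
Q that S dog that that S ⇒ quick that S dog that that S   [Q ::= quick]
quick that S dog that that S ⇒ quick that Q that S dog that that S   [S ::= Q that S]
quick that Q that S dog that that S ⇒ quick that S dog that that S dog that that S   [Q ::= S dog that]
quick that S dog that that S dog that that S ⇒ quick that Q that S dog that that S dog that that S   [S ::= Q that S]
quick that Q that S dog that that S dog that that S ⇒ quick that S dog that that S dog that that S dog that that S   [Q ::= S dog that]
quick that S dog that that S dog that that S dog that that S ⇒ quick that quick dog that that S dog that that S dog that that S   [S ::= quick]
quick that quick dog that that S dog that that S dog that that S ⇒ quick that quick dog that that quick dog that that S dog that that S   [S ::= quick]
quick that quick dog that that quick dog that that S dog that that S ⇒ quick that quick dog that that quick dog that that quick dog that that S   [S ::= quick]
quick that quick dog that that quick dog that that quick dog that that S ⇒ quick that quick dog that that quick dog that that quick dog that that quick   [S ::= quick]

S ⇒ Q that S ⇒ S dog that that S ⇒ Q that S dog that that S ⇒ quick that S dog that that S ⇒ quick that Q that S dog that that S ⇒ quick that S dog that that S dog that that S ⇒ quick that Q that S dog that that S dog that that S ⇒ quick that S dog that that S dog that that S dog that that S ⇒ quick that quick dog that that S dog that that S dog that that S ⇒ quick that quick dog that that quick dog that that S dog that that S ⇒ quick that quick dog that that quick dog that that quick dog that that S ⇒ quick that quick dog that that quick dog that that quick dog that that quick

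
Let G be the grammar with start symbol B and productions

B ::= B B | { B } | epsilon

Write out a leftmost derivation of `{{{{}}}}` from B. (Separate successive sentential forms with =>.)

B => BB   [B ::= B B]
BB => BBB   [B ::= B B]
BBB => {B}BB   [B ::= { B }]
{B}BB => {{B}}BB   [B ::= { B }]
{{B}}BB => {{{B}}}BB   [B ::= { B }]
{{{B}}}BB => {{{{B}}}}BB   [B ::= { B }]
{{{{B}}}}BB => {{{{}}}}BB   [B ::= epsilon]
{{{{}}}}BB => {{{{}}}}B   [B ::= epsilon]
{{{{}}}}B => {{{{}}}}   [B ::= epsilon]

B => BB => BBB => {B}BB => {{B}}BB => {{{B}}}BB => {{{{B}}}}BB => {{{{}}}}BB => {{{{}}}}B => {{{{}}}}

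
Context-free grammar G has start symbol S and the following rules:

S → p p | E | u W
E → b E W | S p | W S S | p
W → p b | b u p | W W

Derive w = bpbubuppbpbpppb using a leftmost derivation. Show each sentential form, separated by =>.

S => E => bEW => bWSSW => bpbSSW => bpbuWSW => bpbuWWSW => bpbubupWSW => bpbubupWWSW => bpbubuppbWSW => bpbubuppbpbSW => bpbubuppbpbppW => bpbubuppbpbpppb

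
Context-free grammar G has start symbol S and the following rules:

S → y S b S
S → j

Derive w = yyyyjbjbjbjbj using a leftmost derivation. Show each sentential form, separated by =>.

S => ySbS   [S → y S b S]
ySbS => yySbSbS   [S → y S b S]
yySbSbS => yyySbSbSbS   [S → y S b S]
yyySbSbSbS => yyyySbSbSbSbS   [S → y S b S]
yyyySbSbSbSbS => yyyyjbSbSbSbS   [S → j]
yyyyjbSbSbSbS => yyyyjbjbSbSbS   [S → j]
yyyyjbjbSbSbS => yyyyjbjbjbSbS   [S → j]
yyyyjbjbjbSbS => yyyyjbjbjbjbS   [S → j]
yyyyjbjbjbjbS => yyyyjbjbjbjbj   [S → j]

S => ySbS => yySbSbS => yyySbSbSbS => yyyySbSbSbSbS => yyyyjbSbSbSbS => yyyyjbjbSbSbS => yyyyjbjbjbSbS => yyyyjbjbjbjbS => yyyyjbjbjbjbj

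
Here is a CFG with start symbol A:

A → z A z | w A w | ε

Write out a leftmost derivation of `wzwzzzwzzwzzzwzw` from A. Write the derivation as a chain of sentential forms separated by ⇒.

A ⇒ wAw ⇒ wzAzw ⇒ wzwAwzw ⇒ wzwzAzwzw ⇒ wzwzzAzzwzw ⇒ wzwzzzAzzzwzw ⇒ wzwzzzwAwzzzwzw ⇒ wzwzzzwzAzwzzzwzw ⇒ wzwzzzwzzwzzzwzw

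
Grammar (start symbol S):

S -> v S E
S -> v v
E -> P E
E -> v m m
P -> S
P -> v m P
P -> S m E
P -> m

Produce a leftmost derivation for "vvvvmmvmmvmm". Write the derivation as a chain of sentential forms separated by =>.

S => vSE => vvSEE => vvvvEE => vvvvPEE => vvvvmEE => vvvvmPEE => vvvvmmEE => vvvvmmvmmE => vvvvmmvmmvmm

S => vSE   [S -> v S E]
vSE => vvSEE   [S -> v S E]
vvSEE => vvvvEE   [S -> v v]
vvvvEE => vvvvPEE   [E -> P E]
vvvvPEE => vvvvmEE   [P -> m]
vvvvmEE => vvvvmPEE   [E -> P E]
vvvvmPEE => vvvvmmEE   [P -> m]
vvvvmmEE => vvvvmmvmmE   [E -> v m m]
vvvvmmvmmE => vvvvmmvmmvmm   [E -> v m m]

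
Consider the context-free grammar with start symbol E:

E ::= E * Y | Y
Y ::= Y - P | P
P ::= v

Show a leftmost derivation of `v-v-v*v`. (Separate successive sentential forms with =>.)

E=>E*Y=>Y*Y=>Y-P*Y=>Y-P-P*Y=>P-P-P*Y=>v-P-P*Y=>v-v-P*Y=>v-v-v*Y=>v-v-v*P=>v-v-v*v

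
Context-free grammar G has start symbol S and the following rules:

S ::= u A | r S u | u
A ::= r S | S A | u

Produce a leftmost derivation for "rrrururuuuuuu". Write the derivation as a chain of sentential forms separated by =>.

S=>rSu=>rrSuu=>rrrSuuu=>rrruAuuu=>rrruSAuuu=>rrrurSuAuuu=>rrruruAuAuuu=>rrrururSuAuuu=>rrrururuuAuuu=>rrrururuuuuuu

S => rSu   [S ::= r S u]
rSu => rrSuu   [S ::= r S u]
rrSuu => rrrSuuu   [S ::= r S u]
rrrSuuu => rrruAuuu   [S ::= u A]
rrruAuuu => rrruSAuuu   [A ::= S A]
rrruSAuuu => rrrurSuAuuu   [S ::= r S u]
rrrurSuAuuu => rrruruAuAuuu   [S ::= u A]
rrruruAuAuuu => rrrururSuAuuu   [A ::= r S]
rrrururSuAuuu => rrrururuuAuuu   [S ::= u]
rrrururuuAuuu => rrrururuuuuuu   [A ::= u]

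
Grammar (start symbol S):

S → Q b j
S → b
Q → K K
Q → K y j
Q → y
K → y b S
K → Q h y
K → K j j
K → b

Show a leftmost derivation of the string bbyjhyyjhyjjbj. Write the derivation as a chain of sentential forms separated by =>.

S=>Qbj=>KKbj=>bKbj=>bKjjbj=>bQhyjjbj=>bKyjhyjjbj=>bQhyyjhyjjbj=>bKyjhyyjhyjjbj=>bbyjhyyjhyjjbj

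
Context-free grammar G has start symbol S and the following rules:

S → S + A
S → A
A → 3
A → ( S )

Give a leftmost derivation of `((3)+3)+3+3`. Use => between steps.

S => S+A   [S → S + A]
S+A => S+A+A   [S → S + A]
S+A+A => A+A+A   [S → A]
A+A+A => (S)+A+A   [A → ( S )]
(S)+A+A => (S+A)+A+A   [S → S + A]
(S+A)+A+A => (A+A)+A+A   [S → A]
(A+A)+A+A => ((S)+A)+A+A   [A → ( S )]
((S)+A)+A+A => ((A)+A)+A+A   [S → A]
((A)+A)+A+A => ((3)+A)+A+A   [A → 3]
((3)+A)+A+A => ((3)+3)+A+A   [A → 3]
((3)+3)+A+A => ((3)+3)+3+A   [A → 3]
((3)+3)+3+A => ((3)+3)+3+3   [A → 3]

S => S+A => S+A+A => A+A+A => (S)+A+A => (S+A)+A+A => (A+A)+A+A => ((S)+A)+A+A => ((A)+A)+A+A => ((3)+A)+A+A => ((3)+3)+A+A => ((3)+3)+3+A => ((3)+3)+3+3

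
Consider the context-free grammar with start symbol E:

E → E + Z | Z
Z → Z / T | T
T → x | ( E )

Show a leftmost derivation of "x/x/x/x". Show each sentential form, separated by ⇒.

E ⇒ Z ⇒ Z/T ⇒ Z/T/T ⇒ Z/T/T/T ⇒ T/T/T/T ⇒ x/T/T/T ⇒ x/x/T/T ⇒ x/x/x/T ⇒ x/x/x/x

E ⇒ Z   [E → Z]
Z ⇒ Z/T   [Z → Z / T]
Z/T ⇒ Z/T/T   [Z → Z / T]
Z/T/T ⇒ Z/T/T/T   [Z → Z / T]
Z/T/T/T ⇒ T/T/T/T   [Z → T]
T/T/T/T ⇒ x/T/T/T   [T → x]
x/T/T/T ⇒ x/x/T/T   [T → x]
x/x/T/T ⇒ x/x/x/T   [T → x]
x/x/x/T ⇒ x/x/x/x   [T → x]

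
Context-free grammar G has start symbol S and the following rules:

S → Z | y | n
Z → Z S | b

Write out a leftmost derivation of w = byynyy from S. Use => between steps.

S => Z => ZS => ZSS => ZSSS => ZSSSS => ZSSSSS => bSSSSS => bySSSS => byySSS => byynSS => byynyS => byynyy

S => Z   [S → Z]
Z => ZS   [Z → Z S]
ZS => ZSS   [Z → Z S]
ZSS => ZSSS   [Z → Z S]
ZSSS => ZSSSS   [Z → Z S]
ZSSSS => ZSSSSS   [Z → Z S]
ZSSSSS => bSSSSS   [Z → b]
bSSSSS => bySSSS   [S → y]
bySSSS => byySSS   [S → y]
byySSS => byynSS   [S → n]
byynSS => byynyS   [S → y]
byynyS => byynyy   [S → y]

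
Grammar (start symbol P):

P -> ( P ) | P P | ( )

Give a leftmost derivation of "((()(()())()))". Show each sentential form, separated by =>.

P => (P)   [P -> ( P )]
(P) => ((P))   [P -> ( P )]
((P)) => ((PP))   [P -> P P]
((PP)) => ((()P))   [P -> ( )]
((()P)) => ((()PP))   [P -> P P]
((()PP)) => ((()(P)P))   [P -> ( P )]
((()(P)P)) => ((()(PP)P))   [P -> P P]
((()(PP)P)) => ((()(()P)P))   [P -> ( )]
((()(()P)P)) => ((()(()())P))   [P -> ( )]
((()(()())P)) => ((()(()())()))   [P -> ( )]

P=>(P)=>((P))=>((PP))=>((()P))=>((()PP))=>((()(P)P))=>((()(PP)P))=>((()(()P)P))=>((()(()())P))=>((()(()())()))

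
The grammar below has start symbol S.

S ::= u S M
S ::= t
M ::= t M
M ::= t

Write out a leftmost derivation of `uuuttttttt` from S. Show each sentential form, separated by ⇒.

S ⇒ uSM   [S ::= u S M]
uSM ⇒ uuSMM   [S ::= u S M]
uuSMM ⇒ uuuSMMM   [S ::= u S M]
uuuSMMM ⇒ uuutMMM   [S ::= t]
uuutMMM ⇒ uuuttMM   [M ::= t]
uuuttMM ⇒ uuutttMM   [M ::= t M]
uuutttMM ⇒ uuuttttM   [M ::= t]
uuuttttM ⇒ uuutttttM   [M ::= t M]
uuutttttM ⇒ uuuttttttM   [M ::= t M]
uuuttttttM ⇒ uuuttttttt   [M ::= t]

S ⇒ uSM ⇒ uuSMM ⇒ uuuSMMM ⇒ uuutMMM ⇒ uuuttMM ⇒ uuutttMM ⇒ uuuttttM ⇒ uuutttttM ⇒ uuuttttttM ⇒ uuuttttttt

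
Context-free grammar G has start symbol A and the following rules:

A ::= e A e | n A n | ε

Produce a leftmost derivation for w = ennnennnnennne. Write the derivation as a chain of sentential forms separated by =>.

A => eAe => enAne => ennAnne => ennnAnnne => ennneAennne => ennnenAnennne => ennnennAnnennne => ennnennnnennne

A => eAe   [A ::= e A e]
eAe => enAne   [A ::= n A n]
enAne => ennAnne   [A ::= n A n]
ennAnne => ennnAnnne   [A ::= n A n]
ennnAnnne => ennneAennne   [A ::= e A e]
ennneAennne => ennnenAnennne   [A ::= n A n]
ennnenAnennne => ennnennAnnennne   [A ::= n A n]
ennnennAnnennne => ennnennnnennne   [A ::= ε]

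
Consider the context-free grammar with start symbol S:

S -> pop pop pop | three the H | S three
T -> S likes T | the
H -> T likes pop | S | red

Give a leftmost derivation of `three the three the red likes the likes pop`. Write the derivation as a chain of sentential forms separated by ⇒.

S ⇒ three the H ⇒ three the T likes pop ⇒ three the S likes T likes pop ⇒ three the three the H likes T likes pop ⇒ three the three the red likes T likes pop ⇒ three the three the red likes the likes pop

S ⇒ three the H   [S -> three the H]
three the H ⇒ three the T likes pop   [H -> T likes pop]
three the T likes pop ⇒ three the S likes T likes pop   [T -> S likes T]
three the S likes T likes pop ⇒ three the three the H likes T likes pop   [S -> three the H]
three the three the H likes T likes pop ⇒ three the three the red likes T likes pop   [H -> red]
three the three the red likes T likes pop ⇒ three the three the red likes the likes pop   [T -> the]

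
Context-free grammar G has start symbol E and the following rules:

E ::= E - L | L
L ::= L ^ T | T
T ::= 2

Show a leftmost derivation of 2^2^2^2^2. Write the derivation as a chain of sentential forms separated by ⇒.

E ⇒ L ⇒ L^T ⇒ L^T^T ⇒ L^T^T^T ⇒ L^T^T^T^T ⇒ T^T^T^T^T ⇒ 2^T^T^T^T ⇒ 2^2^T^T^T ⇒ 2^2^2^T^T ⇒ 2^2^2^2^T ⇒ 2^2^2^2^2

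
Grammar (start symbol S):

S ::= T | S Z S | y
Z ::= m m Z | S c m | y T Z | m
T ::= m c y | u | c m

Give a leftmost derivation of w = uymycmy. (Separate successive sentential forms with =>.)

S => SZS   [S ::= S Z S]
SZS => TZS   [S ::= T]
TZS => uZS   [T ::= u]
uZS => uScmS   [Z ::= S c m]
uScmS => uSZScmS   [S ::= S Z S]
uSZScmS => uyZScmS   [S ::= y]
uyZScmS => uymScmS   [Z ::= m]
uymScmS => uymycmS   [S ::= y]
uymycmS => uymycmy   [S ::= y]

S=>SZS=>TZS=>uZS=>uScmS=>uSZScmS=>uyZScmS=>uymScmS=>uymycmS=>uymycmy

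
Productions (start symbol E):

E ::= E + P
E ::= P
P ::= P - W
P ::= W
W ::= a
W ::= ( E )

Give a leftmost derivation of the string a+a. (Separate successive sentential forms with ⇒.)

E ⇒ E+P   [E ::= E + P]
E+P ⇒ P+P   [E ::= P]
P+P ⇒ W+P   [P ::= W]
W+P ⇒ a+P   [W ::= a]
a+P ⇒ a+W   [P ::= W]
a+W ⇒ a+a   [W ::= a]

E ⇒ E+P ⇒ P+P ⇒ W+P ⇒ a+P ⇒ a+W ⇒ a+a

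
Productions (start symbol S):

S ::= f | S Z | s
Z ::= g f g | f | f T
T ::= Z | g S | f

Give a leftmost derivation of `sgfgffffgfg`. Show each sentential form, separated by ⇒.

S ⇒ SZ   [S ::= S Z]
SZ ⇒ SZZ   [S ::= S Z]
SZZ ⇒ SZZZ   [S ::= S Z]
SZZZ ⇒ SZZZZ   [S ::= S Z]
SZZZZ ⇒ SZZZZZ   [S ::= S Z]
SZZZZZ ⇒ sZZZZZ   [S ::= s]
sZZZZZ ⇒ sgfgZZZZ   [Z ::= g f g]
sgfgZZZZ ⇒ sgfgfTZZZ   [Z ::= f T]
sgfgfTZZZ ⇒ sgfgffZZZ   [T ::= f]
sgfgffZZZ ⇒ sgfgfffZZ   [Z ::= f]
sgfgfffZZ ⇒ sgfgffffZ   [Z ::= f]
sgfgffffZ ⇒ sgfgffffgfg   [Z ::= g f g]

S⇒SZ⇒SZZ⇒SZZZ⇒SZZZZ⇒SZZZZZ⇒sZZZZZ⇒sgfgZZZZ⇒sgfgfTZZZ⇒sgfgffZZZ⇒sgfgfffZZ⇒sgfgffffZ⇒sgfgffffgfg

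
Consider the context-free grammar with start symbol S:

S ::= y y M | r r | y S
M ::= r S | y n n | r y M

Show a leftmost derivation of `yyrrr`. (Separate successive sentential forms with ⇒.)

S ⇒ yyM   [S ::= y y M]
yyM ⇒ yyrS   [M ::= r S]
yyrS ⇒ yyrrr   [S ::= r r]

S⇒yyM⇒yyrS⇒yyrrr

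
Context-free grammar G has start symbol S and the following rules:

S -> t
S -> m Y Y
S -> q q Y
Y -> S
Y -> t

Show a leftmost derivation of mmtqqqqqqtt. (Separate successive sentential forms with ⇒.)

S ⇒ mYY   [S -> m Y Y]
mYY ⇒ mSY   [Y -> S]
mSY ⇒ mmYYY   [S -> m Y Y]
mmYYY ⇒ mmtYY   [Y -> t]
mmtYY ⇒ mmtSY   [Y -> S]
mmtSY ⇒ mmtqqYY   [S -> q q Y]
mmtqqYY ⇒ mmtqqSY   [Y -> S]
mmtqqSY ⇒ mmtqqqqYY   [S -> q q Y]
mmtqqqqYY ⇒ mmtqqqqSY   [Y -> S]
mmtqqqqSY ⇒ mmtqqqqqqYY   [S -> q q Y]
mmtqqqqqqYY ⇒ mmtqqqqqqtY   [Y -> t]
mmtqqqqqqtY ⇒ mmtqqqqqqtt   [Y -> t]

S ⇒ mYY ⇒ mSY ⇒ mmYYY ⇒ mmtYY ⇒ mmtSY ⇒ mmtqqYY ⇒ mmtqqSY ⇒ mmtqqqqYY ⇒ mmtqqqqSY ⇒ mmtqqqqqqYY ⇒ mmtqqqqqqtY ⇒ mmtqqqqqqtt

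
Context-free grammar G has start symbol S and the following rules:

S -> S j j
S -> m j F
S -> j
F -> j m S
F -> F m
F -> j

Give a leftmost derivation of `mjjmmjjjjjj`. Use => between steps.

S => Sjj => Sjjjj => mjFjjjj => mjjmSjjjj => mjjmmjFjjjj => mjjmmjjjjjj

S => Sjj   [S -> S j j]
Sjj => Sjjjj   [S -> S j j]
Sjjjj => mjFjjjj   [S -> m j F]
mjFjjjj => mjjmSjjjj   [F -> j m S]
mjjmSjjjj => mjjmmjFjjjj   [S -> m j F]
mjjmmjFjjjj => mjjmmjjjjjj   [F -> j]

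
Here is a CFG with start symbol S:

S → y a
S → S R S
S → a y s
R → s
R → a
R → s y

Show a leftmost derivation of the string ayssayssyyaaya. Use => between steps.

S => SRS   [S → S R S]
SRS => SRSRS   [S → S R S]
SRSRS => aysRSRS   [S → a y s]
aysRSRS => ayssSRS   [R → s]
ayssSRS => ayssaysRS   [S → a y s]
ayssaysRS => ayssayssyS   [R → s y]
ayssayssyS => ayssayssySRS   [S → S R S]
ayssayssySRS => ayssayssyyaRS   [S → y a]
ayssayssyyaRS => ayssayssyyaaS   [R → a]
ayssayssyyaaS => ayssayssyyaaya   [S → y a]

S => SRS => SRSRS => aysRSRS => ayssSRS => ayssaysRS => ayssayssyS => ayssayssySRS => ayssayssyyaRS => ayssayssyyaaS => ayssayssyyaaya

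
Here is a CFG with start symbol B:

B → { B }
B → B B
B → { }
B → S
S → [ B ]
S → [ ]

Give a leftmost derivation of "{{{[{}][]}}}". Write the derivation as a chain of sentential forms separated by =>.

B => {B} => {{B}} => {{{B}}} => {{{BB}}} => {{{SB}}} => {{{[B]B}}} => {{{[{}]B}}} => {{{[{}]S}}} => {{{[{}][]}}}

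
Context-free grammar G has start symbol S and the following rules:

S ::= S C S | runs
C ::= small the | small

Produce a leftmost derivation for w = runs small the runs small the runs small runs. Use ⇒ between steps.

S ⇒ S C S ⇒ S C S C S ⇒ S C S C S C S ⇒ runs C S C S C S ⇒ runs small the S C S C S ⇒ runs small the runs C S C S ⇒ runs small the runs small the S C S ⇒ runs small the runs small the runs C S ⇒ runs small the runs small the runs small S ⇒ runs small the runs small the runs small runs

S ⇒ S C S   [S ::= S C S]
S C S ⇒ S C S C S   [S ::= S C S]
S C S C S ⇒ S C S C S C S   [S ::= S C S]
S C S C S C S ⇒ runs C S C S C S   [S ::= runs]
runs C S C S C S ⇒ runs small the S C S C S   [C ::= small the]
runs small the S C S C S ⇒ runs small the runs C S C S   [S ::= runs]
runs small the runs C S C S ⇒ runs small the runs small the S C S   [C ::= small the]
runs small the runs small the S C S ⇒ runs small the runs small the runs C S   [S ::= runs]
runs small the runs small the runs C S ⇒ runs small the runs small the runs small S   [C ::= small]
runs small the runs small the runs small S ⇒ runs small the runs small the runs small runs   [S ::= runs]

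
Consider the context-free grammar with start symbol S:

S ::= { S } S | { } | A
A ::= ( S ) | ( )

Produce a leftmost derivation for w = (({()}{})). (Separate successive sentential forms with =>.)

S => A   [S ::= A]
A => (S)   [A ::= ( S )]
(S) => (A)   [S ::= A]
(A) => ((S))   [A ::= ( S )]
((S)) => (({S}S))   [S ::= { S } S]
(({S}S)) => (({A}S))   [S ::= A]
(({A}S)) => (({()}S))   [A ::= ( )]
(({()}S)) => (({()}{}))   [S ::= { }]

S => A => (S) => (A) => ((S)) => (({S}S)) => (({A}S)) => (({()}S)) => (({()}{}))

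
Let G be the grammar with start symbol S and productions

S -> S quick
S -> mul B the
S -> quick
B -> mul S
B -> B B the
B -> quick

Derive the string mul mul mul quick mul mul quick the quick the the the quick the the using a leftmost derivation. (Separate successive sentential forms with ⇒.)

S ⇒ mul B the   [S -> mul B the]
mul B the ⇒ mul B B the the   [B -> B B the]
mul B B the the ⇒ mul mul S B the the   [B -> mul S]
mul mul S B the the ⇒ mul mul mul B the B the the   [S -> mul B the]
mul mul mul B the B the the ⇒ mul mul mul B B the the B the the   [B -> B B the]
mul mul mul B B the the B the the ⇒ mul mul mul quick B the the B the the   [B -> quick]
mul mul mul quick B the the B the the ⇒ mul mul mul quick B B the the the B the the   [B -> B B the]
mul mul mul quick B B the the the B the the ⇒ mul mul mul quick mul S B the the the B the the   [B -> mul S]
mul mul mul quick mul S B the the the B the the ⇒ mul mul mul quick mul mul B the B the the the B the the   [S -> mul B the]
mul mul mul quick mul mul B the B the the the B the the ⇒ mul mul mul quick mul mul quick the B the the the B the the   [B -> quick]
mul mul mul quick mul mul quick the B the the the B the the ⇒ mul mul mul quick mul mul quick the quick the the the B the the   [B -> quick]
mul mul mul quick mul mul quick the quick the the the B the the ⇒ mul mul mul quick mul mul quick the quick the the the quick the the   [B -> quick]

S ⇒ mul B the ⇒ mul B B the the ⇒ mul mul S B the the ⇒ mul mul mul B the B the the ⇒ mul mul mul B B the the B the the ⇒ mul mul mul quick B the the B the the ⇒ mul mul mul quick B B the the the B the the ⇒ mul mul mul quick mul S B the the the B the the ⇒ mul mul mul quick mul mul B the B the the the B the the ⇒ mul mul mul quick mul mul quick the B the the the B the the ⇒ mul mul mul quick mul mul quick the quick the the the B the the ⇒ mul mul mul quick mul mul quick the quick the the the quick the the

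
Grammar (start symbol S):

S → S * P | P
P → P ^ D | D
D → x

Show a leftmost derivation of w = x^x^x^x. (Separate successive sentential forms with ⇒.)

S ⇒ P ⇒ P^D ⇒ P^D^D ⇒ P^D^D^D ⇒ D^D^D^D ⇒ x^D^D^D ⇒ x^x^D^D ⇒ x^x^x^D ⇒ x^x^x^x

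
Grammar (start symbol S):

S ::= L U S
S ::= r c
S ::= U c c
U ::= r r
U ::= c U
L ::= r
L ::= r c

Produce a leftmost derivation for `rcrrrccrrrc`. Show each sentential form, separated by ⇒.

S ⇒ LUS   [S ::= L U S]
LUS ⇒ rUS   [L ::= r]
rUS ⇒ rcUS   [U ::= c U]
rcUS ⇒ rcrrS   [U ::= r r]
rcrrS ⇒ rcrrLUS   [S ::= L U S]
rcrrLUS ⇒ rcrrrcUS   [L ::= r c]
rcrrrcUS ⇒ rcrrrccUS   [U ::= c U]
rcrrrccUS ⇒ rcrrrccrrS   [U ::= r r]
rcrrrccrrS ⇒ rcrrrccrrrc   [S ::= r c]

S⇒LUS⇒rUS⇒rcUS⇒rcrrS⇒rcrrLUS⇒rcrrrcUS⇒rcrrrccUS⇒rcrrrccrrS⇒rcrrrccrrrc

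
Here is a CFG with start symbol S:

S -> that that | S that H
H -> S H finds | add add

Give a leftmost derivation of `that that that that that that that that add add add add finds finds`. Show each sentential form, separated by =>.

S => S that H   [S -> S that H]
S that H => that that that H   [S -> that that]
that that that H => that that that S H finds   [H -> S H finds]
that that that S H finds => that that that that that H finds   [S -> that that]
that that that that that H finds => that that that that that S H finds finds   [H -> S H finds]
that that that that that S H finds finds => that that that that that S that H H finds finds   [S -> S that H]
that that that that that S that H H finds finds => that that that that that that that that H H finds finds   [S -> that that]
that that that that that that that that H H finds finds => that that that that that that that that add add H finds finds   [H -> add add]
that that that that that that that that add add H finds finds => that that that that that that that that add add add add finds finds   [H -> add add]

S => S that H => that that that H => that that that S H finds => that that that that that H finds => that that that that that S H finds finds => that that that that that S that H H finds finds => that that that that that that that that H H finds finds => that that that that that that that that add add H finds finds => that that that that that that that that add add add add finds finds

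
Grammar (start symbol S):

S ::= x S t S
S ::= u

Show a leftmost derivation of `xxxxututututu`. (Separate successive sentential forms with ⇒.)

S⇒xStS⇒xxStStS⇒xxxStStStS⇒xxxxStStStStS⇒xxxxutStStStS⇒xxxxututStStS⇒xxxxutututStS⇒xxxxututututS⇒xxxxututututu

S ⇒ xStS   [S ::= x S t S]
xStS ⇒ xxStStS   [S ::= x S t S]
xxStStS ⇒ xxxStStStS   [S ::= x S t S]
xxxStStStS ⇒ xxxxStStStStS   [S ::= x S t S]
xxxxStStStStS ⇒ xxxxutStStStS   [S ::= u]
xxxxutStStStS ⇒ xxxxututStStS   [S ::= u]
xxxxututStStS ⇒ xxxxutututStS   [S ::= u]
xxxxutututStS ⇒ xxxxututututS   [S ::= u]
xxxxututututS ⇒ xxxxututututu   [S ::= u]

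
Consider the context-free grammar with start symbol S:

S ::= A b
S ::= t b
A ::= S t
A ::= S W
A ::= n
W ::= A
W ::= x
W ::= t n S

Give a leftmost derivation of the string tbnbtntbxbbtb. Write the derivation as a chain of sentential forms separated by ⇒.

S ⇒ Ab   [S ::= A b]
Ab ⇒ SWb   [A ::= S W]
SWb ⇒ tbWb   [S ::= t b]
tbWb ⇒ tbAb   [W ::= A]
tbAb ⇒ tbStb   [A ::= S t]
tbStb ⇒ tbAbtb   [S ::= A b]
tbAbtb ⇒ tbSWbtb   [A ::= S W]
tbSWbtb ⇒ tbAbWbtb   [S ::= A b]
tbAbWbtb ⇒ tbnbWbtb   [A ::= n]
tbnbWbtb ⇒ tbnbtnSbtb   [W ::= t n S]
tbnbtnSbtb ⇒ tbnbtnAbbtb   [S ::= A b]
tbnbtnAbbtb ⇒ tbnbtnSWbbtb   [A ::= S W]
tbnbtnSWbbtb ⇒ tbnbtntbWbbtb   [S ::= t b]
tbnbtntbWbbtb ⇒ tbnbtntbxbbtb   [W ::= x]

S ⇒ Ab ⇒ SWb ⇒ tbWb ⇒ tbAb ⇒ tbStb ⇒ tbAbtb ⇒ tbSWbtb ⇒ tbAbWbtb ⇒ tbnbWbtb ⇒ tbnbtnSbtb ⇒ tbnbtnAbbtb ⇒ tbnbtnSWbbtb ⇒ tbnbtntbWbbtb ⇒ tbnbtntbxbbtb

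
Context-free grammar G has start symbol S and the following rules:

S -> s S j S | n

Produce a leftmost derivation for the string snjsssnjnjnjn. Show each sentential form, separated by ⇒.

S ⇒ sSjS ⇒ snjS ⇒ snjsSjS ⇒ snjssSjSjS ⇒ snjsssSjSjSjS ⇒ snjsssnjSjSjS ⇒ snjsssnjnjSjS ⇒ snjsssnjnjnjS ⇒ snjsssnjnjnjn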